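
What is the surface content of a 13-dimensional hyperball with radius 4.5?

|∂B_13(4.5)| = 10460353203·π^6/12320 ≈ 8.16272e+08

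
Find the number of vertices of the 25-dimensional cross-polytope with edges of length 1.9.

The vertices are ±e_1, ..., ±e_25, so there are 2·25 = 50.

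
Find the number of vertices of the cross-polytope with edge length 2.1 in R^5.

Number of 0-faces = 2^(0+1) · C(5,0+1) = 2 · 5 = 10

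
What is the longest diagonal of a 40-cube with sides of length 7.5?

||(7.5,7.5,...,7.5)|| = √(40)·7.5 ≈ 47.4342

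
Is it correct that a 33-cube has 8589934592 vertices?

True. The 33-cube has 2^33 = 8589934592 vertices.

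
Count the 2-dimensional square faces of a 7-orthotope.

Choose 2 of 7 axes to span the face (C(7,2) = 21 ways), then fix each of the remaining 5 coordinates at one of its two extreme values (2^5 = 32 ways): 21·32 = 672.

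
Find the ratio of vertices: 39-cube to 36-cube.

The 39-cube has 2^39 = 549755813888 vertices. The 36-cube has 2^36 = 68719476736 vertices. Ratio: 549755813888/68719476736 = 8.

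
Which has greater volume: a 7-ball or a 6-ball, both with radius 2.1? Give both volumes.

V_7(2.1) ≈ 850.972. V_6(2.1) ≈ 443.215. The 7-ball is larger.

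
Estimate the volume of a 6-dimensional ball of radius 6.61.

V_6(6.61) = π^(6/2) · (6.61)^6 / Γ(6/2 + 1) ≈ 431030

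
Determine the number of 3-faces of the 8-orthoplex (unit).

Number of 3-faces = 2^(3+1) · C(8,3+1) = 16 · 70 = 1120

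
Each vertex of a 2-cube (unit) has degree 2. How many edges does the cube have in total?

An n-cube has n·2^(n-1) edges. With n = 2: 2·2 = 4.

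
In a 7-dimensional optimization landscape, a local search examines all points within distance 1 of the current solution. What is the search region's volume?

V = 16·π^3/105 ≈ 4.72477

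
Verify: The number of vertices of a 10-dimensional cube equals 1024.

True. The 10-cube has 2^10 = 1024 vertices.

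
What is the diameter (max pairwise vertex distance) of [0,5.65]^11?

||(5.65,5.65,...,5.65)|| = √(11)·5.65 ≈ 18.7389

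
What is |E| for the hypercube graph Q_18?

Number of 1-faces = C(18,1)·2^(18-1) = 18·131072 = 2359296.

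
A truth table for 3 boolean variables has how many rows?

Each vertex is a binary string of length 3, so there are 2^3 = 8.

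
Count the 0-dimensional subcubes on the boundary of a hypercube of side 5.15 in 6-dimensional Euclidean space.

Number of 0-faces = C(6,0) · 2^(6-0) = 1 · 64 = 64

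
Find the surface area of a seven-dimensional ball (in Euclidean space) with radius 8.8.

S_7(8.8) = 2·π^(7/2)·(8.8)^6 / Γ(7/2) ≈ 1.53594e+07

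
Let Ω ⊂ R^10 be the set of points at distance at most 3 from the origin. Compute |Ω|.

The n-ball volume is π^(n/2)·r^n/Γ(n/2+1). With n=10, r=3: V = 19683·π^5/40 ≈ 150585.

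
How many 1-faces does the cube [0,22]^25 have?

The 25-cube has n·2^(n-1) = 25·2^24 = 25·16777216 = 419430400 edges.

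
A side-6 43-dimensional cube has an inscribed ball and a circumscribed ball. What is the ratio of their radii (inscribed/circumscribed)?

For an n-cube of any side s, the inradius is s/2 and the circumradius is s√n/2, so the ratio is 1/√43 ≈ 0.152499.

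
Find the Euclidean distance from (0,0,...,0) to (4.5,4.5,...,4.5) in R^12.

The space diagonal of an n-cube of side s is s√n. Here 4.5·√12 ≈ 15.5885.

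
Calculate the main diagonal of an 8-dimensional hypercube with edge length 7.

d = √(7² + 7² + ... + 7²) [8 terms] = √(8·7²) = 7√8 ≈ 19.799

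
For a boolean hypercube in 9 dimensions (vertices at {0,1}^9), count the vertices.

An n-cube has 2^n vertices; for n = 9 that is 2^9 = 512.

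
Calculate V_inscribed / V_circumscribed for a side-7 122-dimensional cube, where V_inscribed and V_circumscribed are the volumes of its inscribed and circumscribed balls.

V_in / V_out = (r_in/r_out)^122 = (1/√122)^122 = 122^(-122/2) ≈ 5.39573e-128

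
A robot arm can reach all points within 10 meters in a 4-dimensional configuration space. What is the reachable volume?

V_4(10) = π^(4/2) · (10)^4 / Γ(4/2 + 1) = 5000·π^2 ≈ 49348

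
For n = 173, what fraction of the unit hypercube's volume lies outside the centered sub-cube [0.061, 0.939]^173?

1 - (1 - 2·0.061)^173 = 1 - 0.878^173 ≈ 1 - 1.677e-10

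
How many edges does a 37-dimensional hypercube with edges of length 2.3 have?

An n-cube has n·2^(n-1) edges. With n = 37: 37·68719476736 = 2542620639232.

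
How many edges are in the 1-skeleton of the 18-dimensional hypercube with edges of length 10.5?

An n-cube has n·2^(n-1) edges. With n = 18: 18·131072 = 2359296.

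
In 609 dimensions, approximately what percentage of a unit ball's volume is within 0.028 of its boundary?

1 - (1-0.028)^609 ≈ 0.9999999692 ≈ 99.999997%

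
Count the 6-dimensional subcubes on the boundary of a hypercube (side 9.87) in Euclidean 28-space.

Choose 6 of 28 axes to span the face (C(28,6) = 376740 ways), then fix each of the remaining 22 coordinates at one of its two extreme values (2^22 = 4194304 ways): 376740·4194304 = 1580162088960.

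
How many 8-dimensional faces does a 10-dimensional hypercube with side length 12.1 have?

An n-cube has C(n,k)·2^(n-k) k-faces. Here C(10,8)·2^2 = 45·4 = 180.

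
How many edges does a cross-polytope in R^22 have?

Each 1-face is the convex hull of 2 vertices, one chosen as ±e_i from each of 2 distinct axes: 2^2·C(22,2) = 924.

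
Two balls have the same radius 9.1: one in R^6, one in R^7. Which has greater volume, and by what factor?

V_6(9.1) ≈ 2.93459e+06, V_7(9.1) ≈ 2.44157e+07. The 7-ball is larger by a factor of 8.32.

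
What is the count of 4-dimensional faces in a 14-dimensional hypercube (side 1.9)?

Number of 4-faces = C(14,4) · 2^(14-4) = 1001 · 1024 = 1025024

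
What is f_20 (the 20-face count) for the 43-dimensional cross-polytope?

An n-cross-polytope has 2^(k+1)·C(n,k+1) k-faces. Here 2^21·C(43,21) = 2097152·1052049481860 = 2206307674981662720.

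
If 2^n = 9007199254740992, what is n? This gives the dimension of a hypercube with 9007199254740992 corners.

2^n = 9007199254740992 ⇒ n = log_2(9007199254740992) = 53.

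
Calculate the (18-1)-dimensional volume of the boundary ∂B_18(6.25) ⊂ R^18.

S = n·V_n(r)/r = 18·V_18(6.25)/6.25 (volume-to-surface relation), giving 5.00978e+13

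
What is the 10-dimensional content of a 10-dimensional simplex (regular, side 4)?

Volume = 4^10 · √(11/2^10) / 10! ≈ 0.0299491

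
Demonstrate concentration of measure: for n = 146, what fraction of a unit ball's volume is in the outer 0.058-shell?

1 - (1-0.058)^146 ≈ 0.999837 ≈ 99.9837%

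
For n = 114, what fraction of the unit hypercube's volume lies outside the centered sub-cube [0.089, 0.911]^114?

Shell fraction = 1 - (1-0.178)^114 ≈ 1 - 1.974e-10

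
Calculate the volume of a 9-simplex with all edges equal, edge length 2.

For a regular n-simplex with edge a, V = (a^n / n!)·√((n+1)/2^n). With a=2, n=9: V ≈ 0.000197184.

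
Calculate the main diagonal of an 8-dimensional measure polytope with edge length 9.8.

The space diagonal of an n-cube of side s is s√n. Here 9.8·√8 ≈ 27.7186.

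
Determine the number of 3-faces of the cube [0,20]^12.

Number of 3-faces = C(12,3) · 2^(12-3) = 220 · 512 = 112640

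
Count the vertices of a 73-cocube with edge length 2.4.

The vertices are ±e_1, ..., ±e_73, so there are 2·73 = 146.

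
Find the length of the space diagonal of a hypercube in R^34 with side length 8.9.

d = √(8.9² + 8.9² + ... + 8.9²) [34 terms] = √(34·8.9²) = 8.9√34 ≈ 51.8955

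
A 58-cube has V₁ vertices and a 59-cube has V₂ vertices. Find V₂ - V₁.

V₁ = 2^58 = 288230376151711744. V₂ = 2^59 = 576460752303423488. V₂ - V₁ = 288230376151711744.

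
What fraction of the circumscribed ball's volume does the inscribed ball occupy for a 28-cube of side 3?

The radii are 3/2 and 3√28/2, so the volume ratio is (1/√28)^28 = 28^{-28/2} ≈ 5.49272e-21.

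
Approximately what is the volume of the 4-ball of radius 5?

V_4(5) = π^(4/2) · (5)^4 / Γ(4/2 + 1) = 625·π^2/2 ≈ 3084.25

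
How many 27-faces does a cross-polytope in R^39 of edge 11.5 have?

Number of 27-faces = 2^(27+1) · C(39,27+1) = 268435456 · 1676056044 = 449912868452696064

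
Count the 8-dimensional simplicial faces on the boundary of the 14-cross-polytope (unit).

f_8(14-orthoplex) = 2^9 · (14 choose 9) = 1025024.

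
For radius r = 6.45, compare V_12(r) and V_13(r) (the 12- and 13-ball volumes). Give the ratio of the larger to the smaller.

V_12(6.45) ≈ 6.92282e+09, V_13(6.45) ≈ 3.04521e+10. The 13-ball is larger by a factor of 4.399.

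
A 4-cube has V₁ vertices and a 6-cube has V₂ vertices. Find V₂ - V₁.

V₁ = 2^4 = 16. V₂ = 2^6 = 64. V₂ - V₁ = 48.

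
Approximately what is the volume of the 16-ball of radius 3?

The n-ball volume is π^(n/2)·r^n/Γ(n/2+1). With n=16, r=3: V = 4782969·π^8/4480 ≈ 1.01302e+07.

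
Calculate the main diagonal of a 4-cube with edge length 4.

||(4,4,...,4)|| = √(4)·4 = 8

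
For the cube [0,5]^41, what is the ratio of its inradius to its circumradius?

r_in / r_out = (5/2) / (5√41/2) = 1/√41 ≈ 0.156174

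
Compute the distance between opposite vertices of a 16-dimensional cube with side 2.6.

d = √(2.6² + 2.6² + ... + 2.6²) [16 terms] = √(16·2.6²) = 2.6√16 = 10.4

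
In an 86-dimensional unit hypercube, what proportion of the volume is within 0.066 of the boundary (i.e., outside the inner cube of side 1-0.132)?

1 - (1 - 2·0.066)^86 = 1 - 0.868^86 ≈ 0.999995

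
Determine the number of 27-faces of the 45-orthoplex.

An n-cross-polytope has 2^(k+1)·C(n,k+1) k-faces. Here 2^28·C(45,28) = 268435456·1103068603890 = 296102723684495523840.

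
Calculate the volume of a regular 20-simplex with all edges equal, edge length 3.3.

Volume = 3.3^20 · √(21/2^20) / 20! ≈ 4.31483e-11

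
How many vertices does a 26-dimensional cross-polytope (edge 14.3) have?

An n-cross-polytope has 2n vertices; here n = 26, giving 52.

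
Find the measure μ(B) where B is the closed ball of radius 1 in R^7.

The n-ball volume is π^(n/2)·r^n/Γ(n/2+1). With n=7, r=1: V = 16·π^3/105 ≈ 4.72477.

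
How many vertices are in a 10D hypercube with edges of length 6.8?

f_0(10-cube) = (10 choose 0) · 2^10 = 1024.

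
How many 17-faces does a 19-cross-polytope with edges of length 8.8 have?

f_17(19-orthoplex) = 2^18 · (19 choose 18) = 4980736.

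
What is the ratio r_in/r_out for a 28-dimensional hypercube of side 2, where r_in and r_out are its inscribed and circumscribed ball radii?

For an n-cube of any side s, the inradius is s/2 and the circumradius is s√n/2, so the ratio is 1/√28 ≈ 0.188982.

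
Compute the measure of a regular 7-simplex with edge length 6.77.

V = (6.77^7 / 7!) · √((7+1) / 2^7) ≈ 32.3318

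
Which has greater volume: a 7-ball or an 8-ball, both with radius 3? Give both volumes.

V_7(3) ≈ 10333.1. V_8(3) ≈ 26629.2. The 8-ball is larger.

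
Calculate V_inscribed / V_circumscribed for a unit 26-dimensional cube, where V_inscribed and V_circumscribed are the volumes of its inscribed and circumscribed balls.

The radii are 1/2 and 1√26/2, so the volume ratio is (1/√26)^26 = 26^{-26/2} ≈ 4.03038e-19.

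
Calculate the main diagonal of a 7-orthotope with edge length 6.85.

d = √(6.85² + 6.85² + ... + 6.85²) [7 terms] = √(7·6.85²) = 6.85√7 ≈ 18.1234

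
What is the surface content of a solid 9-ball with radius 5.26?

S = n·V_n(r)/r = 9·V_9(5.26)/5.26 (volume-to-surface relation), giving 1.73959e+07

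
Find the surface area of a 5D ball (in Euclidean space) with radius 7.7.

S_5(7.7) = 2·π^(5/2)·(7.7)^4 / Γ(5/2) ≈ 92519.1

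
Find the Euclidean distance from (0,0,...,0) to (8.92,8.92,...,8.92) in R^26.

The space diagonal of an n-cube of side s is s√n. Here 8.92·√26 ≈ 45.4833.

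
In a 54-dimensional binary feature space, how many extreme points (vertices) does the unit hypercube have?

Each vertex is a binary string of length 54, so there are 2^54 = 18014398509481984.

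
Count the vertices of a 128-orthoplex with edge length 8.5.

An n-cross-polytope has 2n vertices; here n = 128, giving 256.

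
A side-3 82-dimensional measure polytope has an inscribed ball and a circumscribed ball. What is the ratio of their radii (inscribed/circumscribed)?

For an n-cube of any side s, the inradius is s/2 and the circumradius is s√n/2, so the ratio is 1/√82 ≈ 0.110432.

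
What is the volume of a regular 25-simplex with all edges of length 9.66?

V = (9.66^25 / 25!) · √((25+1) / 2^25) ≈ 0.000238998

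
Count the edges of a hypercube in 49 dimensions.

Number of 1-faces = C(49,1)·2^(49-1) = 49·281474976710656 = 13792273858822144.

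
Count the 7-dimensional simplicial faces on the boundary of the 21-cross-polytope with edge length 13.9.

Number of 7-faces = 2^(7+1) · C(21,7+1) = 256 · 203490 = 52093440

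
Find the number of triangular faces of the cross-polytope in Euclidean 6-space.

f_2(6-orthoplex) = 2^3 · (6 choose 3) = 160.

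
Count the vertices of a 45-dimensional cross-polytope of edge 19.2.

The 45-dimensional cross-polytope has 2n = 2·45 = 90 vertices.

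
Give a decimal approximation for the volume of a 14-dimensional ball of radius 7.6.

Volume = π^{14/2}·(7.6)^14/Γ(8) ≈ 1.28531e+12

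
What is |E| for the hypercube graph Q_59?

Number of 1-faces = C(59,1)·2^(59-1) = 59·288230376151711744 = 17005592192950992896.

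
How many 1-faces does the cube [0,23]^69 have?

The 69-cube has n·2^(n-1) = 69·2^68 = 69·295147905179352825856 = 20365205457375344984064 edges.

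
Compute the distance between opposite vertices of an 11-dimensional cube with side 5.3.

The space diagonal of an n-cube of side s is s√n. Here 5.3·√11 ≈ 17.5781.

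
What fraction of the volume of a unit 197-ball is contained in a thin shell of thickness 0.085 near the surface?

V(inner)/V(outer) = ((1-0.085)/1)^197 ≈ 2.512e-08, so the shell fraction is 0.9999999749.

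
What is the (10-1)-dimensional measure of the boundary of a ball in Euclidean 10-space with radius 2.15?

S_10(2.15) = 2·π^(10/2)·(2.15)^9 / Γ(10/2) ≈ 25033.1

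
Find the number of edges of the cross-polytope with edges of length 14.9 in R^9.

Number of 1-faces = 2^(1+1) · C(9,1+1) = 4 · 36 = 144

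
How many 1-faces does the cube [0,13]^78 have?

Each of the 2^78 = 302231454903657293676544 vertices has degree 78; total edges = 78·2^78/2 = 11787026741242634453385216.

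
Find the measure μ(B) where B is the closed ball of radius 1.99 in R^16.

Volume = π^{16/2}·(1.99)^16/Γ(9) ≈ 14234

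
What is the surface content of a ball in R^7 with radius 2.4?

S_7(2.4) = 2·π^(7/2)·(2.4)^6 / Γ(7/2) ≈ 6320.42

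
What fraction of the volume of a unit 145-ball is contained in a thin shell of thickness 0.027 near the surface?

Shell fraction = 1 - (1-0.027)^145 ≈ 0.981104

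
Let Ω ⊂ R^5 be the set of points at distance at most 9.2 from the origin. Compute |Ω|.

Volume = π^{5/2}·(9.2)^5/Γ(7/2) ≈ 346927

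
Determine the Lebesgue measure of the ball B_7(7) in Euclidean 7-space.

V = 1882384·π^3/15 ≈ 3.89105e+06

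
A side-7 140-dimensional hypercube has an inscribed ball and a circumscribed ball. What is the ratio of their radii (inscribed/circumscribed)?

Ratio = (s/2)/(s√140/2) = 140^(-1/2) ≈ 0.0845154.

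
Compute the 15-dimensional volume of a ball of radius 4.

V_15(4) = π^(15/2) · (4)^15 / Γ(15/2 + 1) = 274877906944·π^7/2027025 ≈ 4.09572e+08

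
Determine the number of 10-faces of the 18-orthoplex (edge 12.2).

f_10(18-orthoplex) = 2^11 · (18 choose 11) = 65175552.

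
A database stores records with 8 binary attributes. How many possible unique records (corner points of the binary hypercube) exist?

Number of vertices = 2^8 = 256.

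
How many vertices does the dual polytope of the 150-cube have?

Number of vertices = 2n = 300.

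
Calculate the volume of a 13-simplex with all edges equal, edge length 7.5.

Volume = 7.5^13 · √(14/2^13) / 13! ≈ 1.57719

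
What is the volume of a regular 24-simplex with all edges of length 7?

V = (7^24 / 24!) · √((24+1) / 2^24) ≈ 3.76927e-07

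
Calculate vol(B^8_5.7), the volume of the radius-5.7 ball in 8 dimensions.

Volume = π^{8/2}·(5.7)^8/Γ(5) ≈ 4.52259e+06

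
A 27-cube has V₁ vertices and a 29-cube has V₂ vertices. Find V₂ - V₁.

V₁ = 2^27 = 134217728. V₂ = 2^29 = 536870912. V₂ - V₁ = 402653184.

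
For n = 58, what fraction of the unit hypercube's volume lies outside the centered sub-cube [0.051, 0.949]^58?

1 - (1 - 2·0.051)^58 = 1 - 0.898^58 ≈ 0.99805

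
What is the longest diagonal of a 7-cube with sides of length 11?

Diagonal = √7 · 11 ≈ 29.1033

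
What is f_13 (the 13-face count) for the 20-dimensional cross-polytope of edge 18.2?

Each 13-face is the convex hull of 14 vertices, one chosen as ±e_i from each of 14 distinct axes: 2^14·C(20,14) = 635043840.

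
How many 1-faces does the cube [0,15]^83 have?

An n-cube has n·2^(n-1) edges. With n = 83: 83·4835703278458516698824704 = 401363372112056886002450432.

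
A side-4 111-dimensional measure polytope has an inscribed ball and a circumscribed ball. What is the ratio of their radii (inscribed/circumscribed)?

Ratio = (s/2)/(s√111/2) = 111^(-1/2) ≈ 0.0949158.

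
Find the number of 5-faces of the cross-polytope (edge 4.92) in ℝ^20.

f_5(20-orthoplex) = 2^6 · (20 choose 6) = 2480640.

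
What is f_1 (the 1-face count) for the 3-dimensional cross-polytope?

An n-cross-polytope has 2^(k+1)·C(n,k+1) k-faces. Here 2^2·C(3,2) = 4·3 = 12.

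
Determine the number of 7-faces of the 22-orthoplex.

An n-cross-polytope has 2^(k+1)·C(n,k+1) k-faces. Here 2^8·C(22,8) = 256·319770 = 81861120.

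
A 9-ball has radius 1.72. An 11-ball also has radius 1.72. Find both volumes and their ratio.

V_9(1.72) ≈ 434.584. V_11(1.72) ≈ 734.375. Ratio V_9/V_11 ≈ 0.5918.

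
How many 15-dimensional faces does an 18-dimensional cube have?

Number of 15-faces = C(18,15) · 2^(18-15) = 816 · 8 = 6528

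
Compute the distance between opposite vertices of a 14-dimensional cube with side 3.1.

Diagonal = √14 · 3.1 ≈ 11.5991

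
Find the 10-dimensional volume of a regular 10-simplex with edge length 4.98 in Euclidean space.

V = (4.98^10 / 10!) · √((10+1) / 2^10) ≈ 0.267964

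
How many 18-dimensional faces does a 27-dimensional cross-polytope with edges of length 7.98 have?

Number of 18-faces = 2^(18+1) · C(27,18+1) = 524288 · 2220075 = 1163958681600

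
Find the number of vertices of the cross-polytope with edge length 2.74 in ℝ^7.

An n-cross-polytope has 2^(k+1)·C(n,k+1) k-faces. Here 2^1·C(7,1) = 2·7 = 14.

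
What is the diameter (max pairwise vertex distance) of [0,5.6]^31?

d = √(5.6² + 5.6² + ... + 5.6²) [31 terms] = √(31·5.6²) = 5.6√31 ≈ 31.1795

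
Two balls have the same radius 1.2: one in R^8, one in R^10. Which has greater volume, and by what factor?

V_8(1.2) ≈ 17.4517, V_10(1.2) ≈ 15.7899. The 8-ball is larger by a factor of 1.105.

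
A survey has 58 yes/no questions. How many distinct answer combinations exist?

Number of vertices = 2^58 = 288230376151711744.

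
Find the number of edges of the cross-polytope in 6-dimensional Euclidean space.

An n-cross-polytope has 2^(k+1)·C(n,k+1) k-faces. Here 2^2·C(6,2) = 4·15 = 60.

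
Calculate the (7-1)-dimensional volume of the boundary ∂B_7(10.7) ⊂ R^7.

S_7(10.7) = 2·π^(7/2)·(10.7)^6 / Γ(7/2) ≈ 4.96342e+07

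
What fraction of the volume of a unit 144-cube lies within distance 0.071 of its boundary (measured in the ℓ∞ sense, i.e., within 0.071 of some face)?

The inner cube has side 1-2·0.071 = 0.858 and volume (0.858)^144 ≈ 2.643e-10, so the shell holds 1 - 2.643e-10 of the volume.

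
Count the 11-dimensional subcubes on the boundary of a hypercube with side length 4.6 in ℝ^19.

f_11(19-cube) = (19 choose 11) · 2^8 = 19348992.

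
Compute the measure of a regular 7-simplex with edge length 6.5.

V_7 = √(8) · 6.5^7 / (7! · 2^(7/2)) ≈ 24.3166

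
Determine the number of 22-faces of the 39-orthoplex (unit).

f_22(39-orthoplex) = 2^23 · (39 choose 23) = 316344985630801920.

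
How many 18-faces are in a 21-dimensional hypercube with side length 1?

Choose 18 of 21 axes to span the face (C(21,18) = 1330 ways), then fix each of the remaining 3 coordinates at one of its two extreme values (2^3 = 8 ways): 1330·8 = 10640.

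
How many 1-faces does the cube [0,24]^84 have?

An n-cube has n·2^(n-1) edges. With n = 84: 84·9671406556917033397649408 = 812398150781030805402550272.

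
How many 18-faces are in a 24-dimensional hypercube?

f_18(24-cube) = (24 choose 18) · 2^6 = 8614144.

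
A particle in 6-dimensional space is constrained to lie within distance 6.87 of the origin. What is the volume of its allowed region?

Volume = π^{6/2}·(6.87)^6/Γ(4) ≈ 543299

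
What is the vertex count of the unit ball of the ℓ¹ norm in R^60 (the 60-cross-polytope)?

An n-cross-polytope has 2n vertices; here n = 60, giving 120.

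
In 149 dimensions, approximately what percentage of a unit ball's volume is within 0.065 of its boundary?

1 - (1-0.065)^149 ≈ 0.999955 ≈ 99.995524%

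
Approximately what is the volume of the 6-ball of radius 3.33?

Volume = π^{6/2}·(3.33)^6/Γ(4) ≈ 7046.34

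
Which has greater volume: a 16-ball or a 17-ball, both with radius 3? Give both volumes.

V_16(3) ≈ 1.01302e+07. V_17(3) ≈ 1.82063e+07. The 17-ball is larger.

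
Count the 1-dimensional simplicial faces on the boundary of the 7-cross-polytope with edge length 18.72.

Number of 1-faces = 2^(1+1) · C(7,1+1) = 4 · 21 = 84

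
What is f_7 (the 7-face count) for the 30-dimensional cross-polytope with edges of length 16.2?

f_7(30-orthoplex) = 2^8 · (30 choose 8) = 1498348800.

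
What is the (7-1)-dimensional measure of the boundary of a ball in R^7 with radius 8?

The surface area of an n-ball is 2π^(n/2) r^(n-1) / Γ(n/2). For n=7, r=8: 4194304·π^3/15 ≈ 8.66998e+06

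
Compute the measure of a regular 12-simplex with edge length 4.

For a regular n-simplex with edge a, V = (a^n / n!)·√((n+1)/2^n). With a=4, n=12: V ≈ 0.00197322.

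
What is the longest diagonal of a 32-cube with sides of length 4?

The space diagonal of an n-cube of side s is s√n. Here 4·√32 ≈ 22.6274.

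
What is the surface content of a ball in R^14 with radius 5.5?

S_14(5.5) = 2·π^(14/2)·(5.5)^13 / Γ(14/2) = 34522712143931·π^7/2949120 ≈ 3.53559e+10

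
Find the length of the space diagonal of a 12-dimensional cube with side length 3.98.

Diagonal = √12 · 3.98 ≈ 13.7871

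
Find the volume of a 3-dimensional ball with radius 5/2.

The n-ball volume is π^(n/2)·r^n/Γ(n/2+1). With n=3, r=5/2: V = 125·π/6 ≈ 65.4498.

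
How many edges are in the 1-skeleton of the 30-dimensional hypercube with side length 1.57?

The 30-cube has n·2^(n-1) = 30·2^29 = 30·536870912 = 16106127360 edges.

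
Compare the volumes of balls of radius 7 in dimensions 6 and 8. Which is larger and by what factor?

V_6(7) ≈ 607976, V_8(7) ≈ 2.33977e+07. The 8-ball is larger by a factor of 38.48.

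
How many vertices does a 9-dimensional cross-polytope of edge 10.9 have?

The vertices are ±e_1, ..., ±e_9, so there are 2·9 = 18.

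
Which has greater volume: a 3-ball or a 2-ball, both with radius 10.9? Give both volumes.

V_3(10.9) ≈ 5424.6. V_2(10.9) ≈ 373.253. The 3-ball is larger.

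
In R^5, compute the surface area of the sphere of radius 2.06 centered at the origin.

The surface area of an n-ball is 2π^(n/2) r^(n-1) / Γ(n/2). For n=5, r=2.06: 473.955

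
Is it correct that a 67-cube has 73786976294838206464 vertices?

False. The 67-cube has 2^67 = 147573952589676412928 vertices.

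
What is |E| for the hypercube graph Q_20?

Each of the 2^20 = 1048576 vertices has degree 20; total edges = 20·2^20/2 = 10485760.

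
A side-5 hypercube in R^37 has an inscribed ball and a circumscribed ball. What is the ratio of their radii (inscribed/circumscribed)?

r_in / r_out = (5/2) / (5√37/2) = 1/√37 ≈ 0.164399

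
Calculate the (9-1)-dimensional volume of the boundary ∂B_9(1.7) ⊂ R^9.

The surface area of an n-ball is 2π^(n/2) r^(n-1) / Γ(n/2). For n=9, r=1.7: 2070.86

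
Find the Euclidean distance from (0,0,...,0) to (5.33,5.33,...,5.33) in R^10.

||(5.33,5.33,...,5.33)|| = √(10)·5.33 ≈ 16.8549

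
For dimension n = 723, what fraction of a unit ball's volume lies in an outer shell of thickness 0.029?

1 - (1-0.029)^723 ≈ 0.9999999994 ≈ (100 - 5.75e-08)%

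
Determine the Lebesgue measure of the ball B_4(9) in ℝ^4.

The n-ball volume is π^(n/2)·r^n/Γ(n/2+1). With n=4, r=9: V = 6561·π^2/2 ≈ 32377.2.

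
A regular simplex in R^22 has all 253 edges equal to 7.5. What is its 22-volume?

V_22 = √(23) · 7.5^22 / (22! · 2^(22/2)) ≈ 3.71634e-05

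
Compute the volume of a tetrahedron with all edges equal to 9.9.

Volume = (√2/12) · 9.9³ = 114.351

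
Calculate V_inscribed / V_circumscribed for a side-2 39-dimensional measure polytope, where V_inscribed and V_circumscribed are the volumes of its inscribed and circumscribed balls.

V_in/V_out = n^(-n/2) = 39^(-39/2) ≈ 9.42411e-32.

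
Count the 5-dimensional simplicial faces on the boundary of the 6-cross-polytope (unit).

An n-cross-polytope has 2^(k+1)·C(n,k+1) k-faces. Here 2^6·C(6,6) = 64·1 = 64.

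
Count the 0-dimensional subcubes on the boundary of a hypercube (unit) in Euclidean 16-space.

Choose 0 of 16 axes to span the face (C(16,0) = 1 way), then fix each of the remaining 16 coordinates at one of its two extreme values (2^16 = 65536 ways): 1·65536 = 65536.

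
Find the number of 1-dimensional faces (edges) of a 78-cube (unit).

Each of the 2^78 = 302231454903657293676544 vertices has degree 78; total edges = 78·2^78/2 = 11787026741242634453385216.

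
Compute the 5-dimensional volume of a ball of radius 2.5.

V = 625·π^2/12 ≈ 514.042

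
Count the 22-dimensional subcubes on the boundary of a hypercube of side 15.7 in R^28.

Number of 22-faces = C(28,22) · 2^(28-22) = 376740 · 64 = 24111360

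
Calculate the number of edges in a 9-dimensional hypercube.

Number of 1-faces = C(9,1)·2^(9-1) = 9·256 = 2304.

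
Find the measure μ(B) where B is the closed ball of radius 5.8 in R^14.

The n-ball volume is π^(n/2)·r^n/Γ(n/2+1). With n=14, r=5.8: V ≈ 2.92153e+10.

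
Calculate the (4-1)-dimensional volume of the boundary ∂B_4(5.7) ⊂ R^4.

S = n·V_n(r)/r = 4·V_4(5.7)/5.7 (volume-to-surface relation), giving 3655.56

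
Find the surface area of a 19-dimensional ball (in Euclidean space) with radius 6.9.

|∂B_19(6.9)| ≈ 1.11333e+15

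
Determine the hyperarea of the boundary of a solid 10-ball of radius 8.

The surface area of an n-ball is 2π^(n/2) r^(n-1) / Γ(n/2). For n=10, r=8: 33554432·π^5/3 ≈ 3.42277e+09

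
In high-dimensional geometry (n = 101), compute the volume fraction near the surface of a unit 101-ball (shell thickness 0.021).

1 - (1-0.021)^101 ≈ 0.882766 ≈ 88.28%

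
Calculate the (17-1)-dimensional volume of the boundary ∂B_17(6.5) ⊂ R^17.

S = n·V_n(r)/r = 17·V_17(6.5)/6.5 (volume-to-surface relation), giving 51185893014090757·π^8/19958400 ≈ 2.43346e+13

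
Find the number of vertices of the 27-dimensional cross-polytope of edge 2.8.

The 27-dimensional cross-polytope has 2n = 2·27 = 54 vertices.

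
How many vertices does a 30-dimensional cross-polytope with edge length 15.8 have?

An n-cross-polytope has 2n vertices; here n = 30, giving 60.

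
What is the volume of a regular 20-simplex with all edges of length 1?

Volume = 1^20 · √(21/2^20) / 20! ≈ 1.83944e-21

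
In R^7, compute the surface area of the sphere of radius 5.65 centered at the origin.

|∂B_7(5.65)| ≈ 1.07589e+06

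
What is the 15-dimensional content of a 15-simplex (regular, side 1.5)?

V_15 = √(16) · 1.5^15 / (15! · 2^(15/2)) ≈ 7.39953e-12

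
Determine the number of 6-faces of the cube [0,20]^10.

Number of 6-faces = C(10,6) · 2^(10-6) = 210 · 16 = 3360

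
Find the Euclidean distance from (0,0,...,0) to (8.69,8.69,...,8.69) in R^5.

d = √(8.69² + 8.69² + ... + 8.69²) [5 terms] = √(5·8.69²) = 8.69√5 ≈ 19.4314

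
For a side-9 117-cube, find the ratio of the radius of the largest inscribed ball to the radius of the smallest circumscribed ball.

Ratio = (s/2)/(s√117/2) = 117^(-1/2) ≈ 0.09245.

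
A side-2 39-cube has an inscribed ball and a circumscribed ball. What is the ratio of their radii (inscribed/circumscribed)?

For an n-cube of any side s, the inradius is s/2 and the circumradius is s√n/2, so the ratio is 1/√39 ≈ 0.160128.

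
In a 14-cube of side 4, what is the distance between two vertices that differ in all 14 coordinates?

Diagonal = √14 · 4 ≈ 14.9666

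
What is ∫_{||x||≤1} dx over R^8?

The n-ball volume is π^(n/2)·r^n/Γ(n/2+1). With n=8, r=1: V = π^4/24 ≈ 4.05871.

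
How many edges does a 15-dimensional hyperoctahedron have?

Number of 1-faces = 2^(1+1) · C(15,1+1) = 4 · 105 = 420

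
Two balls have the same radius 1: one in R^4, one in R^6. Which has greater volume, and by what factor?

V_4(1) ≈ 4.9348, V_6(1) ≈ 5.16771. The 6-ball is larger by a factor of 1.047.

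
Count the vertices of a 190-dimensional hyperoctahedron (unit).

The vertices are ±e_1, ..., ±e_190, so there are 2·190 = 380.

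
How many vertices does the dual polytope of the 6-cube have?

An n-cross-polytope has 2n vertices; here n = 6, giving 12.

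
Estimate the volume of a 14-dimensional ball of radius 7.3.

The n-ball volume is π^(n/2)·r^n/Γ(n/2+1). With n=14, r=7.3: V ≈ 7.31372e+11.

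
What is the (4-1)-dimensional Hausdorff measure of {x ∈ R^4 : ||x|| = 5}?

S = n·V_n(r)/r = 4·V_4(5)/5 (volume-to-surface relation), giving 250·π^2 ≈ 2467.4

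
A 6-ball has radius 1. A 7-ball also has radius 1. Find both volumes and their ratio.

V_6(1) ≈ 5.16771. V_7(1) ≈ 4.72477. Ratio V_6/V_7 ≈ 1.094.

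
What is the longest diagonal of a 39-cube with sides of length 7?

The space diagonal of an n-cube of side s is s√n. Here 7·√39 ≈ 43.715.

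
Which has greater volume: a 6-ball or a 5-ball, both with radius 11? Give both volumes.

V_6(11) ≈ 9.15492e+06. V_5(11) ≈ 847738. The 6-ball is larger.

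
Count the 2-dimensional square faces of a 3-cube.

Choose 2 of 3 axes to span the face (C(3,2) = 3 ways), then fix each of the remaining 1 coordinate at one of its two extreme values (2^1 = 2 ways): 3·2 = 6.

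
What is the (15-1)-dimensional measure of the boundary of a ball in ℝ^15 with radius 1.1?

|∂B_15(1.1)| ≈ 21.728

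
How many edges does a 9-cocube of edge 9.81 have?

Number of 1-faces = 2^(1+1) · C(9,1+1) = 4 · 36 = 144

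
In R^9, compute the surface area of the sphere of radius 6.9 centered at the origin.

S = n·V_n(r)/r = 9·V_9(6.9)/6.9 (volume-to-surface relation), giving 1.52529e+08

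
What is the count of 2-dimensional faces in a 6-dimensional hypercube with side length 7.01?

Choose 2 of 6 axes to span the face (C(6,2) = 15 ways), then fix each of the remaining 4 coordinates at one of its two extreme values (2^4 = 16 ways): 15·16 = 240.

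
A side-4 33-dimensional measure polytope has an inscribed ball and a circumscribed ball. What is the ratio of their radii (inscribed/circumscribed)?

Ratio = (s/2)/(s√33/2) = 33^(-1/2) ≈ 0.174078.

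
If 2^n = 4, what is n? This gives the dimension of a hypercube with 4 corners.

Since 2^n = 4, we have n = 2.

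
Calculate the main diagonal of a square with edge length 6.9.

The space diagonal of an n-cube of side s is s√n. Here 6.9·√2 ≈ 9.75807.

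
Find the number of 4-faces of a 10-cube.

Choose 4 of 10 axes to span the face (C(10,4) = 210 ways), then fix each of the remaining 6 coordinates at one of its two extreme values (2^6 = 64 ways): 210·64 = 13440.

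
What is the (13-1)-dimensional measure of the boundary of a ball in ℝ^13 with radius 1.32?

The surface area of an n-ball is 2π^(n/2) r^(n-1) / Γ(n/2). For n=13, r=1.32: 331.262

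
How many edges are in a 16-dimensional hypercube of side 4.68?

Number of 1-faces = C(16,1) · 2^(16-1) = 16 · 32768 = 524288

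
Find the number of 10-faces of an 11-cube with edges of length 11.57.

Choose 10 of 11 axes to span the face (C(11,10) = 11 ways), then fix each of the remaining 1 coordinate at one of its two extreme values (2^1 = 2 ways): 11·2 = 22.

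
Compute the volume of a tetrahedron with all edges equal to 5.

Volume = (√2/12) · 5³ = 14.7314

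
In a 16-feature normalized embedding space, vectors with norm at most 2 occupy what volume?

The n-ball volume is π^(n/2)·r^n/Γ(n/2+1). With n=16, r=2: V = 512·π^8/315 ≈ 15422.6.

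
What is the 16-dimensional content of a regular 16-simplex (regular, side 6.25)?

V_16 = √(17) · 6.25^16 / (16! · 2^(16/2)) ≈ 0.00417297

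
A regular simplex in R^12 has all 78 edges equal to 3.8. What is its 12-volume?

V_12 = √(13) · 3.8^12 / (12! · 2^(12/2)) ≈ 0.00106625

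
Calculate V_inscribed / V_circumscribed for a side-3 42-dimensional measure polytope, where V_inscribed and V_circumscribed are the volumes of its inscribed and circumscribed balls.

V_in/V_out = n^(-n/2) = 42^(-42/2) ≈ 8.1614e-35.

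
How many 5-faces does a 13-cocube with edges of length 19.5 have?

An n-cross-polytope has 2^(k+1)·C(n,k+1) k-faces. Here 2^6·C(13,6) = 64·1716 = 109824.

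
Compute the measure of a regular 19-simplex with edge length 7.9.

V = (7.9^19 / 19!) · √((19+1) / 2^19) ≈ 0.00576169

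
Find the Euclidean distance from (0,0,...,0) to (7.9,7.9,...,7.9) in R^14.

The space diagonal of an n-cube of side s is s√n. Here 7.9·√14 ≈ 29.5591.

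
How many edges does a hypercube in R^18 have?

The 18-cube has n·2^(n-1) = 18·2^17 = 18·131072 = 2359296 edges.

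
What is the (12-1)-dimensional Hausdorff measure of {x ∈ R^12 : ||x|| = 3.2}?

The surface area of an n-ball is 2π^(n/2) r^(n-1) / Γ(n/2). For n=12, r=3.2: 5.77295e+06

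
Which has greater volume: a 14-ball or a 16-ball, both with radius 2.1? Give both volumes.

V_14(2.1) ≈ 19439.7. V_16(2.1) ≈ 33665.7. The 16-ball is larger.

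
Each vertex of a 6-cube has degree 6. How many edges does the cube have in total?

An n-cube has n·2^(n-1) edges. With n = 6: 6·32 = 192.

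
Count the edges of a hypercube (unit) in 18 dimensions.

Each of the 2^18 = 262144 vertices has degree 18; total edges = 18·2^18/2 = 2359296.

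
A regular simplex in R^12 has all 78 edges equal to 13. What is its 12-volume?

For a regular n-simplex with edge a, V = (a^n / n!)·√((n+1)/2^n). With a=13, n=12: V ≈ 2740.15.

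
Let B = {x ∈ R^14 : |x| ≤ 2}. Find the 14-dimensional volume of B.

The n-ball volume is π^(n/2)·r^n/Γ(n/2+1). With n=14, r=2: V = 1024·π^7/315 ≈ 9818.35.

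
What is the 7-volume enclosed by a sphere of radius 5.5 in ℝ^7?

The n-ball volume is π^(n/2)·r^n/Γ(n/2+1). With n=7, r=5.5: V = 19487171·π^3/840 ≈ 719315.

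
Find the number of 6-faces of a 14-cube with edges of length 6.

f_6(14-cube) = (14 choose 6) · 2^8 = 768768.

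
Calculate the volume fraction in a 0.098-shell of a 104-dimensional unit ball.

V(inner)/V(outer) = ((1-0.098)/1)^104 ≈ 2.195e-05, so the shell fraction is 0.999978.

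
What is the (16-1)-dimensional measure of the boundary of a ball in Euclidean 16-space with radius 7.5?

|∂B_16(7.5)| = 9730975341796875·π^8/1835008 ≈ 5.03173e+13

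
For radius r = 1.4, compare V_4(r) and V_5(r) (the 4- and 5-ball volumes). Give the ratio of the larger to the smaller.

V_4(1.4) ≈ 18.9575, V_5(1.4) ≈ 28.3099. The 5-ball is larger by a factor of 1.493.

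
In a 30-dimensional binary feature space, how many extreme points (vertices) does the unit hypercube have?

Number of vertices = 2^30 = 1073741824.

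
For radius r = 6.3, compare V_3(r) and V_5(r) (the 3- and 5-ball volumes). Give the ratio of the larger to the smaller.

V_3(6.3) ≈ 1047.39, V_5(6.3) ≈ 52239.8. The 5-ball is larger by a factor of 49.88.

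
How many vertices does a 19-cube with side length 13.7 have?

Number of vertices = 2^19 = 524288.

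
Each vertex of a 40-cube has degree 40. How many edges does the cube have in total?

Number of 1-faces = C(40,1)·2^(40-1) = 40·549755813888 = 21990232555520.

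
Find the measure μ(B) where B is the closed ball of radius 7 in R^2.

V = 49·π ≈ 153.938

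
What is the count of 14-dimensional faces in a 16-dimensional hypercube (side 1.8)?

An n-cube has C(n,k)·2^(n-k) k-faces. Here C(16,14)·2^2 = 120·4 = 480.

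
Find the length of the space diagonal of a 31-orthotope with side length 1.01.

The space diagonal of an n-cube of side s is s√n. Here 1.01·√31 ≈ 5.62344.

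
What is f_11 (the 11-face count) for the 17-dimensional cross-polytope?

An n-cross-polytope has 2^(k+1)·C(n,k+1) k-faces. Here 2^12·C(17,12) = 4096·6188 = 25346048.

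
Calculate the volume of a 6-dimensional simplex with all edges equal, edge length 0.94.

V_6 = √(7) · 0.94^6 / (6! · 2^(6/2)) ≈ 0.000316879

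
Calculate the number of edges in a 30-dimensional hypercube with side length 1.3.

An n-cube has n·2^(n-1) edges. With n = 30: 30·536870912 = 16106127360.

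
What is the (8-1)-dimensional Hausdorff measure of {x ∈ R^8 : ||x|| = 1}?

The surface area of an n-ball is 2π^(n/2) r^(n-1) / Γ(n/2). For n=8, r=1: π^4/3 ≈ 32.4697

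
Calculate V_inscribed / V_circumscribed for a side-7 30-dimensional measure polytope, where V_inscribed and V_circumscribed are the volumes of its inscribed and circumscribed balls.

V_in/V_out = n^(-n/2) = 30^(-30/2) ≈ 6.96917e-23.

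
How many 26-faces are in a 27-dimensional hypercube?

Number of 26-faces = C(27,26) · 2^(27-26) = 27 · 2 = 54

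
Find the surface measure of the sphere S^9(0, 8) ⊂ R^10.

S_10(8) = 2·π^(10/2)·(8)^9 / Γ(10/2) = 33554432·π^5/3 ≈ 3.42277e+09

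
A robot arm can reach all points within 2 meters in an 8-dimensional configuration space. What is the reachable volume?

V = 32·π^4/3 ≈ 1039.03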